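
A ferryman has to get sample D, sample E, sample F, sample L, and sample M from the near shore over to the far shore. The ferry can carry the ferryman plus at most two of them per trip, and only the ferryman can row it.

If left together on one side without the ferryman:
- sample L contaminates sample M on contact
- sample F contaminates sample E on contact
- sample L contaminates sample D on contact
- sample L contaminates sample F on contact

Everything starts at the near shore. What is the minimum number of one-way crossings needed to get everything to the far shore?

5

Counting alone: the ferryman can take at most 2 across per trip to the far shore, so moving all 5 needs at least 3 loaded trips out, with a return between consecutive ones — at least 5 crossings.
The plan below uses exactly 5 crossings, so it is optimal:
1. Ferryman goes to the far shore with sample E and sample L.
2. Ferryman goes back to the near shore alone.
3. Ferryman goes to the far shore with sample D and sample M.
4. Ferryman goes back to the near shore with sample L.
5. Ferryman goes to the far shore with sample F and sample L.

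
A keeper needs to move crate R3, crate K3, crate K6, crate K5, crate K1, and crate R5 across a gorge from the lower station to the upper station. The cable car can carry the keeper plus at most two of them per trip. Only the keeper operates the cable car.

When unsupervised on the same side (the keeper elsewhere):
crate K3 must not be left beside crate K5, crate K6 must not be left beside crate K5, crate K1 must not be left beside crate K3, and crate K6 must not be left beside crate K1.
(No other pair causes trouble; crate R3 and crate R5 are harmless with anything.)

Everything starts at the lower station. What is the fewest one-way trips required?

5

Counting alone: the keeper can take at most 2 across per trip to the upper station, so moving all 6 needs at least 3 loaded trips out, with a return between consecutive ones — at least 5 crossings.
The plan below uses exactly 5 crossings, so it is optimal:
1. Keeper goes to the upper station with crate K3 and crate K6.  [the lower station: crate K1, crate K5, crate R3, crate R5 | the upper station: crate K3, crate K6]
2. Keeper goes back to the lower station alone.  [the lower station: crate K1, crate K5, crate R3, crate R5 | the upper station: crate K3, crate K6]
3. Keeper goes to the upper station with crate R3 and crate R5.  [the lower station: crate K1, crate K5 | the upper station: crate K3, crate K6, crate R3, crate R5]
4. Keeper goes back to the lower station alone.  [the lower station: crate K1, crate K5 | the upper station: crate K3, crate K6, crate R3, crate R5]
5. Keeper goes to the upper station with crate K1 and crate K5.  [the lower station: — | the upper station: crate K1, crate K3, crate K5, crate K6, crate R3, crate R5]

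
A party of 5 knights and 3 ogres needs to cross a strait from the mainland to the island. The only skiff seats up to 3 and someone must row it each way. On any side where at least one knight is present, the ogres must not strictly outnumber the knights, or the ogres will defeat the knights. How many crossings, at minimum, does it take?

Counting alone: each trip to the island takes at most 3 across and each return brings at least 1 back, so after t trips out (and t−1 returns) at most 3t − (t−1) of the 8 are across; that first reaches 8 at t = 4, so at least 7 crossings are needed.
The plan below uses exactly 7 crossings, so it is optimal:
1. 2 ogres → the island.  (the mainland: 5K 1O; the island: 0K 2O)
2. 1 ogre ← the mainland.  (the mainland: 5K 2O; the island: 0K 1O)
3. 2 knights and 1 ogre → the island.  (the mainland: 3K 1O; the island: 2K 2O)
4. 1 ogre ← the mainland.  (the mainland: 3K 2O; the island: 2K 1O)
5. 1 knight and 2 ogres → the island.  (the mainland: 2K 0O; the island: 3K 3O)
6. 1 ogre ← the mainland.  (the mainland: 2K 1O; the island: 3K 2O)
7. 2 knights and 1 ogre → the island.  (the mainland: 0K 0O; the island: 5K 3O)

7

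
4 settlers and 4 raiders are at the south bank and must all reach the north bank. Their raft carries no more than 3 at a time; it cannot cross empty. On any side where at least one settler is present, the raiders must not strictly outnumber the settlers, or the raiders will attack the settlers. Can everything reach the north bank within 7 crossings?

No

Counting alone: each trip to the north bank takes at most 3 across and each return brings at least 1 back, so after t trips out (and t−1 returns) at most 3t − (t−1) of the 8 are across; that first reaches 8 at t = 4, so at least 7 crossings are needed.
The safety rule pushes this higher. Following every safe sequence of crossings, the most of the 8 that can be at the north bank as the raft arrives there on crossing 7 is 7 — never all 8.
So the move cannot be finished within 7 crossings. (The shortest complete plan takes 9:)
1. 2 raiders → the north bank.  (the south bank: 4S 2R; the north bank: 0S 2R)
2. 1 raider ← the south bank.  (the south bank: 4S 3R; the north bank: 0S 1R)
3. 3 raiders → the north bank.  (the south bank: 4S 0R; the north bank: 0S 4R)
4. 1 raider ← the south bank.  (the south bank: 4S 1R; the north bank: 0S 3R)
5. 3 settlers → the north bank.  (the south bank: 1S 1R; the north bank: 3S 3R)
6. 1 settler and 1 raider ← the south bank.  (the south bank: 2S 2R; the north bank: 2S 2R)
7. 2 settlers → the north bank.  (the south bank: 0S 2R; the north bank: 4S 2R)
8. 1 raider ← the south bank.  (the south bank: 0S 3R; the north bank: 4S 1R)
9. 3 raiders → the north bank.  (the south bank: 0S 0R; the north bank: 4S 4R)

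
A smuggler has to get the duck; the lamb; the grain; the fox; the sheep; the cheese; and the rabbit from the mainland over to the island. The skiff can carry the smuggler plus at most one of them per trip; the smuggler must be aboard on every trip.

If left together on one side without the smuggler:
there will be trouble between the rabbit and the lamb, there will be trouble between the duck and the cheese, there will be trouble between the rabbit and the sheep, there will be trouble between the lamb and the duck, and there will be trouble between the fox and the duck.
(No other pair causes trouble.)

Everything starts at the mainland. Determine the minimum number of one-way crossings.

impossible

Whatever the first load, the items left behind include a forbidden pair without the smuggler. No opening move is safe, so no plan exists.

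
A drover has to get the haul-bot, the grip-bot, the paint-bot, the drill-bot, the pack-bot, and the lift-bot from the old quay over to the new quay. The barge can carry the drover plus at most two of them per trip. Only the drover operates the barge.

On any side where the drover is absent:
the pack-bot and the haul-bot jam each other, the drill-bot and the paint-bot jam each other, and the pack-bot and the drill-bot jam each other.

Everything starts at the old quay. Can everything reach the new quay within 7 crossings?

Yes — this plan uses 5 crossings (≤ 7):
1. Drover goes to the new quay with the drill-bot and the haul-bot.
2. Drover goes back to the old quay alone.
3. Drover goes to the new quay with the grip-bot and the lift-bot.
4. Drover goes back to the old quay alone.
5. Drover goes to the new quay with the pack-bot and the paint-bot.

Yes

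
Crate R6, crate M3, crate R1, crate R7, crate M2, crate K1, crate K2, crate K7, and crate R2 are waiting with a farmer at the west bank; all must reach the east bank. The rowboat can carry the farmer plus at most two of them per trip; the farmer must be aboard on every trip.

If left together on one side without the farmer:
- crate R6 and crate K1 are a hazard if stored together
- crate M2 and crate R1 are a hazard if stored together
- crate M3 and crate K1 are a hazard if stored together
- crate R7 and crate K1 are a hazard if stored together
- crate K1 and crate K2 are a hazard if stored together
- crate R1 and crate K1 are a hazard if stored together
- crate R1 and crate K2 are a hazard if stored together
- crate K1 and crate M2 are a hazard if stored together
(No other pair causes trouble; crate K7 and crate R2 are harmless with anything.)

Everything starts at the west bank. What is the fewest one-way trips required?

15

Counting alone: the farmer can take at most 2 across per trip to the east bank, so moving all 9 needs at least 5 loaded trips out, with a return between consecutive ones — at least 9 crossings.
The safety rule pushes this higher. Following every safe sequence of crossings, the most of the 9 that can be at the east bank as the rowboat arrives there on crossings 9, 11, 13 is 6, 7, 8 respectively — never all 9.
So no plan with fewer than 15 crossings exists, and this one achieves 15:
1. Farmer goes to the east bank with crate K1 and crate R1.
2. Farmer goes back to the west bank with crate R1.
3. Farmer goes to the east bank with crate R1 and crate R6.
4. Farmer goes back to the west bank with crate K1.
5. Farmer goes to the east bank with crate K1 and crate M3.
6. Farmer goes back to the west bank with crate K1.
7. Farmer goes to the east bank with crate K1 and crate R7.
8. Farmer goes back to the west bank with crate K1.
9. Farmer goes to the east bank with crate K2 and crate M2.
10. Farmer goes back to the west bank with crate R1.
11. Farmer goes to the east bank with crate K7 and crate R1.
12. Farmer goes back to the west bank with crate R1.
13. Farmer goes to the east bank with crate R1 and crate R2.
14. Farmer goes back to the west bank with crate R1.
15. Farmer goes to the east bank with crate K1 and crate R1.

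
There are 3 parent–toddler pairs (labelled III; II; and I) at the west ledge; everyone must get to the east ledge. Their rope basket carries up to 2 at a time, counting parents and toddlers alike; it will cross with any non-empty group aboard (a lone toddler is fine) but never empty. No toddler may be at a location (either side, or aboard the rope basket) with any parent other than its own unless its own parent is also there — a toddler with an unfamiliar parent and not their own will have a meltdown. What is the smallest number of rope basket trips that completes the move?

11

Counting alone: each trip to the east ledge takes at most 2 across and each return brings at least 1 back, so after t trips out (and t−1 returns) at most 2t − (t−1) of the 6 are across; that first reaches 6 at t = 5, so at least 9 crossings are needed.
The safety rule pushes this higher. Following every safe sequence of crossings, the most of the 6 that can be at the east ledge as the rope basket arrives there on crossing 9 is 5 — never all 6.
So no plan with fewer than 11 crossings exists, and this one achieves 11:
1. parent III and toddler III cross → the east ledge.
2. parent III crosses ← the west ledge.
3. toddler I and toddler II cross → the east ledge.
4. toddler III crosses ← the west ledge.
5. parent I and parent II cross → the east ledge.
6. parent II and toddler II cross ← the west ledge.
7. parent II and parent III cross → the east ledge.
8. toddler I crosses ← the west ledge.
9. toddler II and toddler III cross → the east ledge.
10. parent I crosses ← the west ledge.
11. parent I and toddler I cross → the east ledge.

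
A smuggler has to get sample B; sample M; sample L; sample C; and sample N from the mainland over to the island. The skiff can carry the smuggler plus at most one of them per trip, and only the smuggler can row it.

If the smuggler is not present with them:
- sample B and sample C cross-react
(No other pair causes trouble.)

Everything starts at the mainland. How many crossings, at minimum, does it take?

Counting alone: the smuggler can take at most 1 across per trip to the island, so moving all 5 needs at least 5 loaded trips out, with a return between consecutive ones — at least 9 crossings.
The plan below uses exactly 9 crossings, so it is optimal:
1. Smuggler goes to the island with sample B.
2. Smuggler goes back to the mainland alone.
3. Smuggler goes to the island with sample M.
4. Smuggler goes back to the mainland alone.
5. Smuggler goes to the island with sample L.
6. Smuggler goes back to the mainland alone.
7. Smuggler goes to the island with sample N.
8. Smuggler goes back to the mainland alone.
9. Smuggler goes to the island with sample C.

9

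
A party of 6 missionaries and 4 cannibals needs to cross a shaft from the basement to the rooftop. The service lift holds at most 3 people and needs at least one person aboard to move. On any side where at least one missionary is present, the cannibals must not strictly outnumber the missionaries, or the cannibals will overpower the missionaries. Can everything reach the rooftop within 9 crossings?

Yes

Yes — this plan uses 9 crossings (≤ 9):
1. 2 cannibals → the rooftop.  (the basement: 6M 2C; the rooftop: 0M 2C)
2. 1 cannibal ← the basement.  (the basement: 6M 3C; the rooftop: 0M 1C)
3. 3 cannibals → the rooftop.  (the basement: 6M 0C; the rooftop: 0M 4C)
4. 1 cannibal ← the basement.  (the basement: 6M 1C; the rooftop: 0M 3C)
5. 3 missionaries → the rooftop.  (the basement: 3M 1C; the rooftop: 3M 3C)
6. 1 cannibal ← the basement.  (the basement: 3M 2C; the rooftop: 3M 2C)
7. 1 missionary and 2 cannibals → the rooftop.  (the basement: 2M 0C; the rooftop: 4M 4C)
8. 1 cannibal ← the basement.  (the basement: 2M 1C; the rooftop: 4M 3C)
9. 2 missionaries and 1 cannibal → the rooftop.  (the basement: 0M 0C; the rooftop: 6M 4C)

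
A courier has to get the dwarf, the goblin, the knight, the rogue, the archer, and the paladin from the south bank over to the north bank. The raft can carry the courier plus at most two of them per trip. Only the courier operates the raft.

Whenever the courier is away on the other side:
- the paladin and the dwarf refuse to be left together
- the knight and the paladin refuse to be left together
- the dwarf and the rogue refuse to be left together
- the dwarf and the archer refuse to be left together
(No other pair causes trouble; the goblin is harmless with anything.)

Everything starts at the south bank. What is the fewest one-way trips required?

Counting alone: the courier can take at most 2 across per trip to the north bank, so moving all 6 needs at least 3 loaded trips out, with a return between consecutive ones — at least 5 crossings.
The safety rule pushes this higher. Following every safe sequence of crossings, the most of the 6 that can be at the north bank as the raft arrives there on crossing 5 is 5 — never all 6.
So no plan with fewer than 7 crossings exists, and this one achieves 7:
1. Courier goes to the north bank with the dwarf and the knight.
2. Courier goes back to the south bank alone.
3. Courier goes to the north bank with the goblin.
4. Courier goes back to the south bank alone.
5. Courier goes to the north bank with the archer and the rogue.
6. Courier goes back to the south bank with the dwarf.
7. Courier goes to the north bank with the dwarf and the paladin.

7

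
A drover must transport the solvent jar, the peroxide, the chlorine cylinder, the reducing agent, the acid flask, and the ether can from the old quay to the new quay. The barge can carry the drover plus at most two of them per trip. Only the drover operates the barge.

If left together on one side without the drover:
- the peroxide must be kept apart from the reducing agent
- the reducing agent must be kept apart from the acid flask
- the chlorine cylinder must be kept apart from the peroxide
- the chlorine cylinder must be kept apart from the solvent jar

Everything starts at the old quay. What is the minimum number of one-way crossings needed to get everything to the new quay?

7

Counting alone: the drover can take at most 2 across per trip to the new quay, so moving all 6 needs at least 3 loaded trips out, with a return between consecutive ones — at least 5 crossings.
The safety rule pushes this higher. Following every safe sequence of crossings, the most of the 6 that can be at the new quay as the barge arrives there on crossing 5 is 5 — never all 6.
So no plan with fewer than 7 crossings exists, and this one achieves 7:
1. Drover goes to the new quay with the chlorine cylinder and the reducing agent.  [the old quay: the acid flask, the ether can, the peroxide, the solvent jar | the new quay: the chlorine cylinder, the reducing agent]
2. Drover goes back to the old quay alone.  [the old quay: the acid flask, the ether can, the peroxide, the solvent jar | the new quay: the chlorine cylinder, the reducing agent]
3. Drover goes to the new quay with the peroxide and the solvent jar.  [the old quay: the acid flask, the ether can | the new quay: the chlorine cylinder, the peroxide, the reducing agent, the solvent jar]
4. Drover goes back to the old quay with the chlorine cylinder and the reducing agent.  [the old quay: the acid flask, the chlorine cylinder, the ether can, the reducing agent | the new quay: the peroxide, the solvent jar]
5. Drover goes to the new quay with the acid flask and the ether can.  [the old quay: the chlorine cylinder, the reducing agent | the new quay: the acid flask, the ether can, the peroxide, the solvent jar]
6. Drover goes back to the old quay alone.  [the old quay: the chlorine cylinder, the reducing agent | the new quay: the acid flask, the ether can, the peroxide, the solvent jar]
7. Drover goes to the new quay with the chlorine cylinder and the reducing agent.  [the old quay: — | the new quay: the acid flask, the chlorine cylinder, the ether can, the peroxide, the reducing agent, the solvent jar]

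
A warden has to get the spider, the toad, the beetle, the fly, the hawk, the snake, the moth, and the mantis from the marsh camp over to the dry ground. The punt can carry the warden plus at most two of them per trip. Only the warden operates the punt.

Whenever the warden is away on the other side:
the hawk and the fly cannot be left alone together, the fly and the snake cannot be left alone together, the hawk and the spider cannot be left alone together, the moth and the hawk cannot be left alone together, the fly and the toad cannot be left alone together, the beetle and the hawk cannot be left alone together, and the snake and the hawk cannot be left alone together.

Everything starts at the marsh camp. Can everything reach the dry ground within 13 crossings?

Yes — this plan uses 13 crossings (≤ 13):
1. Warden goes to the dry ground with the fly and the hawk.
2. Warden goes back to the marsh camp with the fly.
3. Warden goes to the dry ground with the fly and the spider.
4. Warden goes back to the marsh camp with the hawk.
5. Warden goes to the dry ground with the beetle and the hawk.
6. Warden goes back to the marsh camp with the hawk.
7. Warden goes to the dry ground with the hawk and the moth.
8. Warden goes back to the marsh camp with the hawk.
9. Warden goes to the dry ground with the snake and the toad.
10. Warden goes back to the marsh camp with the fly.
11. Warden goes to the dry ground with the fly and the mantis.
12. Warden goes back to the marsh camp with the fly.
13. Warden goes to the dry ground with the fly and the hawk.

Yes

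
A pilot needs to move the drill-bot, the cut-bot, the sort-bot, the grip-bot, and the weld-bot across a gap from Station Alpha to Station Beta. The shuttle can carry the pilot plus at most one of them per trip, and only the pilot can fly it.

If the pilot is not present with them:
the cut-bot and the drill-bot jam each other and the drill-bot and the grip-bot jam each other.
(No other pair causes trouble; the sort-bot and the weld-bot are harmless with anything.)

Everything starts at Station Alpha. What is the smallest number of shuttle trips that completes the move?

Counting alone: the pilot can take at most 1 across per trip to Station Beta, so moving all 5 needs at least 5 loaded trips out, with a return between consecutive ones — at least 9 crossings.
The safety rule pushes this higher. Following every safe sequence of crossings, the most of the 5 that can be at Station Beta as the shuttle arrives there on crossing 9 is 4 — never all 5.
So no plan with fewer than 11 crossings exists, and this one achieves 11:
1. Pilot goes to Station Beta with the drill-bot.
2. Pilot goes back to Station Alpha alone.
3. Pilot goes to Station Beta with the cut-bot.
4. Pilot goes back to Station Alpha with the drill-bot.
5. Pilot goes to Station Beta with the grip-bot.
6. Pilot goes back to Station Alpha alone.
7. Pilot goes to Station Beta with the sort-bot.
8. Pilot goes back to Station Alpha alone.
9. Pilot goes to Station Beta with the weld-bot.
10. Pilot goes back to Station Alpha alone.
11. Pilot goes to Station Beta with the drill-bot.

11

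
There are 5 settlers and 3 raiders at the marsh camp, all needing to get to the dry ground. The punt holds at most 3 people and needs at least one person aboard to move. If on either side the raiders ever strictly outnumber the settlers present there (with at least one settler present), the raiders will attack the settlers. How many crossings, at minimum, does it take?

7

Counting alone: each trip to the dry ground takes at most 3 across and each return brings at least 1 back, so after t trips out (and t−1 returns) at most 3t − (t−1) of the 8 are across; that first reaches 8 at t = 4, so at least 7 crossings are needed.
The plan below uses exactly 7 crossings, so it is optimal:
1. 2 raiders → the dry ground.  (the marsh camp: 5S 1R; the dry ground: 0S 2R)
2. 1 raider ← the marsh camp.  (the marsh camp: 5S 2R; the dry ground: 0S 1R)
3. 2 settlers and 1 raider → the dry ground.  (the marsh camp: 3S 1R; the dry ground: 2S 2R)
4. 1 raider ← the marsh camp.  (the marsh camp: 3S 2R; the dry ground: 2S 1R)
5. 1 settler and 2 raiders → the dry ground.  (the marsh camp: 2S 0R; the dry ground: 3S 3R)
6. 1 raider ← the marsh camp.  (the marsh camp: 2S 1R; the dry ground: 3S 2R)
7. 2 settlers and 1 raider → the dry ground.  (the marsh camp: 0S 0R; the dry ground: 5S 3R)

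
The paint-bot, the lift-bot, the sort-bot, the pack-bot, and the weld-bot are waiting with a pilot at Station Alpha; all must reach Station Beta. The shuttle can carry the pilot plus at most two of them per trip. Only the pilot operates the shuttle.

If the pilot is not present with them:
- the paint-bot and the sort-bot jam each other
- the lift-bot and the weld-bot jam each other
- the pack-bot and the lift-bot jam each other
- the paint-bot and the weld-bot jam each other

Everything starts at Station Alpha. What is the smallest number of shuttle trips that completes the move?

7

Counting alone: the pilot can take at most 2 across per trip to Station Beta, so moving all 5 needs at least 3 loaded trips out, with a return between consecutive ones — at least 5 crossings.
The safety rule pushes this higher. Following every safe sequence of crossings, the most of the 5 that can be at Station Beta as the shuttle arrives there on crossing 5 is 4 — never all 5.
So no plan with fewer than 7 crossings exists, and this one achieves 7:
1. Pilot goes to Station Beta with the lift-bot and the paint-bot.  [Station Alpha: the pack-bot, the sort-bot, the weld-bot | Station Beta: the lift-bot, the paint-bot]
2. Pilot goes back to Station Alpha alone.  [Station Alpha: the pack-bot, the sort-bot, the weld-bot | Station Beta: the lift-bot, the paint-bot]
3. Pilot goes to Station Beta with the sort-bot.  [Station Alpha: the pack-bot, the weld-bot | Station Beta: the lift-bot, the paint-bot, the sort-bot]
4. Pilot goes back to Station Alpha with the paint-bot.  [Station Alpha: the pack-bot, the paint-bot, the weld-bot | Station Beta: the lift-bot, the sort-bot]
5. Pilot goes to Station Beta with the pack-bot and the weld-bot.  [Station Alpha: the paint-bot | Station Beta: the lift-bot, the pack-bot, the sort-bot, the weld-bot]
6. Pilot goes back to Station Alpha with the lift-bot.  [Station Alpha: the lift-bot, the paint-bot | Station Beta: the pack-bot, the sort-bot, the weld-bot]
7. Pilot goes to Station Beta with the lift-bot and the paint-bot.  [Station Alpha: — | Station Beta: the lift-bot, the pack-bot, the paint-bot, the sort-bot, the weld-bot]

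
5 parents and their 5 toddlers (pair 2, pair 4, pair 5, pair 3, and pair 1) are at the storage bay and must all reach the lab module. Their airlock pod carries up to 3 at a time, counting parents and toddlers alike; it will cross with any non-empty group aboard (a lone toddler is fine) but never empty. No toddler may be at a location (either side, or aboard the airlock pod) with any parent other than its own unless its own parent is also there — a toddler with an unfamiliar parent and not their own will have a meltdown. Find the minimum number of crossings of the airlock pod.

Counting alone: each trip to the lab module takes at most 3 across and each return brings at least 1 back, so after t trips out (and t−1 returns) at most 3t − (t−1) of the 10 are across; that first reaches 10 at t = 5, so at least 9 crossings are needed.
The safety rule pushes this higher. Following every safe sequence of crossings, the most of the 10 that can be at the lab module as the airlock pod arrives there on crossing 9 is 9 — never all 10.
So no plan with fewer than 11 crossings exists, and this one achieves 11:
1. parent 2 and toddler 2 cross → the lab module.
2. parent 2 crosses ← the storage bay.
3. toddler 3, toddler 4, and toddler 5 cross → the lab module.
4. toddler 2 crosses ← the storage bay.
5. parent 3, parent 4, and parent 5 cross → the lab module.
6. parent 4 and toddler 4 cross ← the storage bay.
7. parent 1, parent 2, and parent 4 cross → the lab module.
8. toddler 5 crosses ← the storage bay.
9. toddler 2 and toddler 4 cross → the lab module.
10. toddler 2 crosses ← the storage bay.
11. toddler 1, toddler 2, and toddler 5 cross → the lab module.

11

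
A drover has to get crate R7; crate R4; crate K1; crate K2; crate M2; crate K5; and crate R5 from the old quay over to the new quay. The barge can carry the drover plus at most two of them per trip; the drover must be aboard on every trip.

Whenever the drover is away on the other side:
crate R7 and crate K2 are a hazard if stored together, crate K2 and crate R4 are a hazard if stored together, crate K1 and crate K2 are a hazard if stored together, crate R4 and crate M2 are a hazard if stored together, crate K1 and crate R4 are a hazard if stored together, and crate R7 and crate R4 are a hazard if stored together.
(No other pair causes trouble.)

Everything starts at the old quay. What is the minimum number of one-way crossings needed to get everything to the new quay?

Counting alone: the drover can take at most 2 across per trip to the new quay, so moving all 7 needs at least 4 loaded trips out, with a return between consecutive ones — at least 7 crossings.
The safety rule pushes this higher. Following every safe sequence of crossings, the most of the 7 that can be at the new quay as the barge arrives there on crossings 7, 9 is 5, 6 respectively — never all 7.
So no plan with fewer than 11 crossings exists, and this one achieves 11:
1. Drover goes to the new quay with crate K2 and crate R4.  [the old quay: crate K1, crate K5, crate M2, crate R5, crate R7 | the new quay: crate K2, crate R4]
2. Drover goes back to the old quay with crate R4.  [the old quay: crate K1, crate K5, crate M2, crate R4, crate R5, crate R7 | the new quay: crate K2]
3. Drover goes to the new quay with crate M2 and crate R4.  [the old quay: crate K1, crate K5, crate R5, crate R7 | the new quay: crate K2, crate M2, crate R4]
4. Drover goes back to the old quay with crate R4.  [the old quay: crate K1, crate K5, crate R4, crate R5, crate R7 | the new quay: crate K2, crate M2]
5. Drover goes to the new quay with crate K1 and crate R7.  [the old quay: crate K5, crate R4, crate R5 | the new quay: crate K1, crate K2, crate M2, crate R7]
6. Drover goes back to the old quay with crate K2.  [the old quay: crate K2, crate K5, crate R4, crate R5 | the new quay: crate K1, crate M2, crate R7]
7. Drover goes to the new quay with crate K5 and crate R4.  [the old quay: crate K2, crate R5 | the new quay: crate K1, crate K5, crate M2, crate R4, crate R7]
8. Drover goes back to the old quay with crate R4.  [the old quay: crate K2, crate R4, crate R5 | the new quay: crate K1, crate K5, crate M2, crate R7]
9. Drover goes to the new quay with crate R4 and crate R5.  [the old quay: crate K2 | the new quay: crate K1, crate K5, crate M2, crate R4, crate R5, crate R7]
10. Drover goes back to the old quay with crate R4.  [the old quay: crate K2, crate R4 | the new quay: crate K1, crate K5, crate M2, crate R5, crate R7]
11. Drover goes to the new quay with crate K2 and crate R4.  [the old quay: — | the new quay: crate K1, crate K2, crate K5, crate M2, crate R4, crate R5, crate R7]

11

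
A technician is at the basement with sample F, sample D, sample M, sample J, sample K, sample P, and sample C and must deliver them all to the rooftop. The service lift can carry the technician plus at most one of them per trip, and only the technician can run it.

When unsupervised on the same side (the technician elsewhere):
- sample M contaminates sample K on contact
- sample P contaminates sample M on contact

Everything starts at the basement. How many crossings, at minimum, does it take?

Counting alone: the technician can take at most 1 across per trip to the rooftop, so moving all 7 needs at least 7 loaded trips out, with a return between consecutive ones — at least 13 crossings.
The safety rule pushes this higher. Following every safe sequence of crossings, the most of the 7 that can be at the rooftop as the service lift arrives there on crossing 13 is 6 — never all 7.
So no plan with fewer than 15 crossings exists, and this one achieves 15:
1. Technician goes to the rooftop with sample M.
2. Technician goes back to the basement alone.
3. Technician goes to the rooftop with sample F.
4. Technician goes back to the basement alone.
5. Technician goes to the rooftop with sample D.
6. Technician goes back to the basement alone.
7. Technician goes to the rooftop with sample J.
8. Technician goes back to the basement alone.
9. Technician goes to the rooftop with sample K.
10. Technician goes back to the basement with sample M.
11. Technician goes to the rooftop with sample P.
12. Technician goes back to the basement alone.
13. Technician goes to the rooftop with sample C.
14. Technician goes back to the basement alone.
15. Technician goes to the rooftop with sample M.

15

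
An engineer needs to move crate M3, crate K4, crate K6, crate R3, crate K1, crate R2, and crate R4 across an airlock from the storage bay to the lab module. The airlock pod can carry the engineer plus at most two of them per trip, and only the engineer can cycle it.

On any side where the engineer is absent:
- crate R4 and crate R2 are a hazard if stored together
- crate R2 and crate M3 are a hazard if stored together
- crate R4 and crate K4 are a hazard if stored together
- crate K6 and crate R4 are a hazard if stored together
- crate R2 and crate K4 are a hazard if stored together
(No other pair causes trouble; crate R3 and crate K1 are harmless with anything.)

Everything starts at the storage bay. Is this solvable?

Yes

1. Engineer goes to the lab module with crate R2 and crate R4.
2. Engineer goes back to the storage bay with crate R2.
3. Engineer goes to the lab module with crate K4 and crate M3.
4. Engineer goes back to the storage bay with crate K4.
5. Engineer goes to the lab module with crate K4 and crate K6.
6. Engineer goes back to the storage bay with crate R4.
7. Engineer goes to the lab module with crate R2 and crate R3.
8. Engineer goes back to the storage bay with crate R2.
9. Engineer goes to the lab module with crate K1 and crate R2.
10. Engineer goes back to the storage bay with crate R2.
11. Engineer goes to the lab module with crate R2 and crate R4.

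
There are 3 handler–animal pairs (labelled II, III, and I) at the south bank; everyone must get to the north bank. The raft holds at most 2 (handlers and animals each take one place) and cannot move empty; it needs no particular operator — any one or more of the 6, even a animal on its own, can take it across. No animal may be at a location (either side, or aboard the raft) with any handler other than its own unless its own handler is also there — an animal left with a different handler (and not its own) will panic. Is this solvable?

Yes

1. animal II and handler II cross → the north bank.
2. handler II crosses ← the south bank.
3. animal I and animal III cross → the north bank.
4. animal II crosses ← the south bank.
5. handler I and handler III cross → the north bank.
6. animal III and handler III cross ← the south bank.
7. handler II and handler III cross → the north bank.
8. animal I crosses ← the south bank.
9. animal II and animal III cross → the north bank.
10. handler I crosses ← the south bank.
11. animal I and handler I cross → the north bank.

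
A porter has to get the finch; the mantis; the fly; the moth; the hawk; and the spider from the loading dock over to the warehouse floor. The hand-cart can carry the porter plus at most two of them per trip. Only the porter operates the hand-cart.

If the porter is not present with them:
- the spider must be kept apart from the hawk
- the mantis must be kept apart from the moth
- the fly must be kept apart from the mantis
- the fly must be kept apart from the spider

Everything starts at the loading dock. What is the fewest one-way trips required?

7

Counting alone: the porter can take at most 2 across per trip to the warehouse floor, so moving all 6 needs at least 3 loaded trips out, with a return between consecutive ones — at least 5 crossings.
The safety rule pushes this higher. Following every safe sequence of crossings, the most of the 6 that can be at the warehouse floor as the hand-cart arrives there on crossing 5 is 5 — never all 6.
So no plan with fewer than 7 crossings exists, and this one achieves 7:
1. Porter goes to the warehouse floor with the mantis and the spider.
2. Porter goes back to the loading dock alone.
3. Porter goes to the warehouse floor with the finch and the fly.
4. Porter goes back to the loading dock with the mantis and the spider.
5. Porter goes to the warehouse floor with the hawk and the moth.
6. Porter goes back to the loading dock alone.
7. Porter goes to the warehouse floor with the mantis and the spider.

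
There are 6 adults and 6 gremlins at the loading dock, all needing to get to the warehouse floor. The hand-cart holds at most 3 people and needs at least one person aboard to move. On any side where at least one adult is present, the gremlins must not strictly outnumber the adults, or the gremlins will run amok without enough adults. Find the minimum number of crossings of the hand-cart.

Following every safe sequence of crossings from the start, the most of the 12 that can be at the warehouse floor as the hand-cart arrives there on crossings 1, 3, 5 is 3, 5, 6 respectively; the best ever achieved is 6 of 12.
From crossing 7 on, no configuration arises that was not already reachable earlier: only 17 distinct safe configurations (who is on which side, and where the hand-cart is) can ever be reached, none of them has everyone across, and every continuation just revisits them. They are: 0 adults + 0 gremlins across (hand-cart back at the start); 0 adults + 1 gremlin across (hand-cart there); 0 adults + 1 gremlin across (hand-cart back at the start); 0 adults + 2 gremlins across (hand-cart there); 0 adults + 2 gremlins across (hand-cart back at the start); 0 adults + 3 gremlins across (hand-cart there); 0 adults + 3 gremlins across (hand-cart back at the start); 0 adults + 4 gremlins across (hand-cart there); 0 adults + 4 gremlins across (hand-cart back at the start); 0 adults + 5 gremlins across (hand-cart there); 0 adults + 5 gremlins across (hand-cart back at the start); 0 adults + 6 gremlins across (hand-cart there); 1 adult + 1 gremlin across (hand-cart there); 1 adult + 1 gremlin across (hand-cart back at the start); 2 adults + 2 gremlins across (hand-cart there); 2 adults + 2 gremlins across (hand-cart back at the start); 3 adults + 3 gremlins across (hand-cart there). So no valid plan exists.

impossible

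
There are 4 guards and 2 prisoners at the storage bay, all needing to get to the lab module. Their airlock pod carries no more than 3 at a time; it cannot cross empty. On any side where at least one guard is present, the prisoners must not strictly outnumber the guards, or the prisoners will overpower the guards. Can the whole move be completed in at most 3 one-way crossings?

Counting alone: each trip to the lab module takes at most 3 across and each return brings at least 1 back, so after t trips out (and t−1 returns) at most 3t − (t−1) of the 6 are across; that first reaches 6 at t = 3, so at least 5 crossings are needed.
Since 3 < 5, 3 crossings cannot be enough. (The shortest complete plan in fact takes 5:)
1. 2 prisoners → the lab module.  (the storage bay: 4G 0P; the lab module: 0G 2P)
2. 1 prisoner ← the storage bay.  (the storage bay: 4G 1P; the lab module: 0G 1P)
3. 2 guards and 1 prisoner → the lab module.  (the storage bay: 2G 0P; the lab module: 2G 2P)
4. 1 prisoner ← the storage bay.  (the storage bay: 2G 1P; the lab module: 2G 1P)
5. 2 guards and 1 prisoner → the lab module.  (the storage bay: 0G 0P; the lab module: 4G 2P)

No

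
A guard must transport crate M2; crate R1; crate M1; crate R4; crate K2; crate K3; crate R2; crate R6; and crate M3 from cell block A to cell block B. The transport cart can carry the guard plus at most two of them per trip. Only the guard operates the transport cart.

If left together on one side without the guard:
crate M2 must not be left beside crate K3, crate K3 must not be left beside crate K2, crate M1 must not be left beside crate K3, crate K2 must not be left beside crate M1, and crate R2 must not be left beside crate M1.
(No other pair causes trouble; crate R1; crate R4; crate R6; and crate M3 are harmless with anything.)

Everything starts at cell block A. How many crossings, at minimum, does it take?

15

Counting alone: the guard can take at most 2 across per trip to cell block B, so moving all 9 needs at least 5 loaded trips out, with a return between consecutive ones — at least 9 crossings.
The safety rule pushes this higher. Following every safe sequence of crossings, the most of the 9 that can be at cell block B as the transport cart arrives there on crossings 9, 11, 13 is 6, 7, 8 respectively — never all 9.
So no plan with fewer than 15 crossings exists, and this one achieves 15:
1. Guard goes to cell block B with crate K3 and crate M1.  [cell block A: crate K2, crate M2, crate M3, crate R1, crate R2, crate R4, crate R6 | cell block B: crate K3, crate M1]
2. Guard goes back to cell block A with crate M1.  [cell block A: crate K2, crate M1, crate M2, crate M3, crate R1, crate R2, crate R4, crate R6 | cell block B: crate K3]
3. Guard goes to cell block B with crate M1 and crate M2.  [cell block A: crate K2, crate M3, crate R1, crate R2, crate R4, crate R6 | cell block B: crate K3, crate M1, crate M2]
4. Guard goes back to cell block A with crate K3.  [cell block A: crate K2, crate K3, crate M3, crate R1, crate R2, crate R4, crate R6 | cell block B: crate M1, crate M2]
5. Guard goes to cell block B with crate K2 and crate R1.  [cell block A: crate K3, crate M3, crate R2, crate R4, crate R6 | cell block B: crate K2, crate M1, crate M2, crate R1]
6. Guard goes back to cell block A with crate M1.  [cell block A: crate K3, crate M1, crate M3, crate R2, crate R4, crate R6 | cell block B: crate K2, crate M2, crate R1]
7. Guard goes to cell block B with crate M1 and crate R4.  [cell block A: crate K3, crate M3, crate R2, crate R6 | cell block B: crate K2, crate M1, crate M2, crate R1, crate R4]
8. Guard goes back to cell block A with crate M1.  [cell block A: crate K3, crate M1, crate M3, crate R2, crate R6 | cell block B: crate K2, crate M2, crate R1, crate R4]
9. Guard goes to cell block B with crate M1 and crate R2.  [cell block A: crate K3, crate M3, crate R6 | cell block B: crate K2, crate M1, crate M2, crate R1, crate R2, crate R4]
10. Guard goes back to cell block A with crate M1.  [cell block A: crate K3, crate M1, crate M3, crate R6 | cell block B: crate K2, crate M2, crate R1, crate R2, crate R4]
11. Guard goes to cell block B with crate M1 and crate R6.  [cell block A: crate K3, crate M3 | cell block B: crate K2, crate M1, crate M2, crate R1, crate R2, crate R4, crate R6]
12. Guard goes back to cell block A with crate M1.  [cell block A: crate K3, crate M1, crate M3 | cell block B: crate K2, crate M2, crate R1, crate R2, crate R4, crate R6]
13. Guard goes to cell block B with crate M1 and crate M3.  [cell block A: crate K3 | cell block B: crate K2, crate M1, crate M2, crate M3, crate R1, crate R2, crate R4, crate R6]
14. Guard goes back to cell block A with crate M1.  [cell block A: crate K3, crate M1 | cell block B: crate K2, crate M2, crate M3, crate R1, crate R2, crate R4, crate R6]
15. Guard goes to cell block B with crate K3 and crate M1.  [cell block A: — | cell block B: crate K2, crate K3, crate M1, crate M2, crate M3, crate R1, crate R2, crate R4, crate R6]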